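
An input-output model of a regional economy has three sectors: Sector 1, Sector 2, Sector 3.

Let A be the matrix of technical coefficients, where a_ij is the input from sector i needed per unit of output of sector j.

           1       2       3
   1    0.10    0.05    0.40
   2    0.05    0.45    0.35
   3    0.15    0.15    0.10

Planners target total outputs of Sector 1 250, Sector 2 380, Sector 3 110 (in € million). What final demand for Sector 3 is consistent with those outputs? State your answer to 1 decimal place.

I − A =
  [   0.90    -0.05    -0.40]
  [  -0.05     0.55    -0.35]
  [  -0.15    -0.15     0.90]
d = (I − A) x:
  d_1 = (+0.90)·250 + (-0.05)·380 + (-0.40)·110 = 162.0
  d_2 = (-0.05)·250 + (+0.55)·380 + (-0.35)·110 = 158.0
  d_3 = (-0.15)·250 + (-0.15)·380 + (+0.90)·110 = 4.5

d_3 = 4.5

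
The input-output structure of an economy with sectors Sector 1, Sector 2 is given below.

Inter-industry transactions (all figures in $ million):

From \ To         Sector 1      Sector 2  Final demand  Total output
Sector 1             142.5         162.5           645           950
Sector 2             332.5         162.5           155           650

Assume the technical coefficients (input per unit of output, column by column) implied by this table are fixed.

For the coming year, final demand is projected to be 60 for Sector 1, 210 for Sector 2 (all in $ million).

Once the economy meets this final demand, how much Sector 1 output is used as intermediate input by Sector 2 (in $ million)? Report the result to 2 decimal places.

z_12 = 90.68

Technical coefficients a_ij = z_ij / X_j:
  a_11 = 142.5/950 = 0.15, a_21 = 332.5/950 = 0.35
  a_12 = 162.5/650 = 0.25, a_22 = 162.5/650 = 0.25
I − A =
  [   0.85    -0.25]
  [  -0.35     0.75]
det(I−A) = (0.85)(0.75) − (-0.25)(-0.35) = 0.5500
adj(I−A) = [[0.75, 0.25], [0.35, 0.85]]
(I − A)⁻¹ = adj(I−A) / det(I−A) ≈
  [   1.3636     0.4545]
  [   0.6364     1.5455]
First solve x = (I − A)⁻¹ d = adj(I−A)·d / det(I−A); in particular x_2 = (0.35·60 + 0.85·210) / 0.5500 = 199.50 / 0.5500 ≈ 362.7273.
Intermediate flow from 1 to 2: z_12 = a_12 · x_2 = 0.25 × 199.50 / 0.5500 = 49.875 / 0.5500 ≈ 90.68.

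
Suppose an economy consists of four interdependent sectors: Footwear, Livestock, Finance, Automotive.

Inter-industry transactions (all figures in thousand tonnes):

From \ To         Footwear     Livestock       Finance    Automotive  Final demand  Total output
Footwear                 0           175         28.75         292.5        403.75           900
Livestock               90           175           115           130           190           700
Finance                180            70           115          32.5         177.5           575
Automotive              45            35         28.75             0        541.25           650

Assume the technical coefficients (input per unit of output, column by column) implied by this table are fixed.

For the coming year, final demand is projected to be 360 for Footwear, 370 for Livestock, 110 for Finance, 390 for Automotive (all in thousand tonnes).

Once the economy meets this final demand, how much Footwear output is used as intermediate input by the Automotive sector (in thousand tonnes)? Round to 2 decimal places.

z_14 = 224.39

Technical coefficients a_ij = z_ij / X_j:
  a_11 = 0/900 = 0.00, a_21 = 90/900 = 0.10, a_31 = 180/900 = 0.20, a_41 = 45/900 = 0.05
  a_12 = 175/700 = 0.25, a_22 = 175/700 = 0.25, a_32 = 70/700 = 0.10, a_42 = 35/700 = 0.05
  a_13 = 28.75/575 = 0.05, a_23 = 115/575 = 0.20, a_33 = 115/575 = 0.20, a_43 = 28.75/575 = 0.05
  a_14 = 292.5/650 = 0.45, a_24 = 130/650 = 0.20, a_34 = 32.5/650 = 0.05, a_44 = 0/650 = 0.00
I − A =
  [   1.00    -0.25    -0.05    -0.45]
  [  -0.10     0.75    -0.20    -0.20]
  [  -0.20    -0.10     0.80    -0.05]
  [  -0.05    -0.05    -0.05     1.00]
Compute the cofactors C_ij = (−1)^(i+j)·(3×3 minor ij) of I−A; the adjugate is their transpose:
adj(I−A) = Cᵀ =
  [ 0.568625   0.224750   0.110875   0.306375]
  [ 0.130250   0.764875   0.213250   0.222250]
  [ 0.161125   0.155375   0.693375   0.138250]
  [ 0.043000   0.057250   0.050875   0.542000]
det(I−A) = Σ_j (I−A)_1j·C_1j = (1.00)(0.568625) + (-0.25)(0.130250) + (-0.05)(0.161125) + (-0.45)(0.043000) = 0.50865625
(I − A)⁻¹ = adj(I−A) / det(I−A) ≈
  [   1.1179     0.4419     0.2180     0.6023]
  [   0.2561     1.5037     0.4192     0.4369]
  [   0.3168     0.3055     1.3632     0.2718]
  [   0.0845     0.1126     0.1000     1.0656]
First solve x = (I − A)⁻¹ d = adj(I−A)·d / det(I−A); in particular x_4 = (0.043000·360 + 0.057250·370 + 0.050875·110 + 0.542000·390) / 0.50865625 = 253.63875 / 0.50865625 ≈ 498.6447.
Intermediate flow from 1 to 4: z_14 = a_14 · x_4 = 0.45 × 253.63875 / 0.50865625 = 114.1374375 / 0.50865625 ≈ 224.39.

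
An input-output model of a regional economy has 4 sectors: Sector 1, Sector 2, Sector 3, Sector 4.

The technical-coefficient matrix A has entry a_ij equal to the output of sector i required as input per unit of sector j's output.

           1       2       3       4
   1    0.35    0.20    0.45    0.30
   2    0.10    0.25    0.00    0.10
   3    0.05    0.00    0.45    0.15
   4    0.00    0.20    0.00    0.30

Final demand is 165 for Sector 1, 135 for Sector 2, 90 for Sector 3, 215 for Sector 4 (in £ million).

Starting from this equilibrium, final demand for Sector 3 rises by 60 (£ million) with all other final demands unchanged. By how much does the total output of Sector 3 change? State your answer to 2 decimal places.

I − A =
  [   0.65    -0.20    -0.45    -0.30]
  [  -0.10     0.75     0.00    -0.10]
  [  -0.05     0.00     0.55    -0.15]
  [   0.00    -0.20     0.00     0.70]
Compute the cofactors C_ij = (−1)^(i+j)·(3×3 minor ij) of I−A; the adjugate is their transpose:
adj(I−A) = Cᵀ =
  [ 0.277750   0.123500   0.227250   0.185375]
  [ 0.038500   0.234500   0.031500   0.056750]
  [ 0.028250   0.029500   0.308250   0.082375]
  [ 0.011000   0.067000   0.009000   0.240250]
det(I−A) = Σ_j (I−A)_1j·C_1j = (0.65)(0.277750) + (-0.20)(0.038500) + (-0.45)(0.028250) + (-0.30)(0.011000) = 0.156825
(I − A)⁻¹ = adj(I−A) / det(I−A) ≈
  [   1.7711     0.7875     1.4491     1.1821]
  [   0.2455     1.4953     0.2009     0.3619]
  [   0.1801     0.1881     1.9656     0.5253]
  [   0.0701     0.4272     0.0574     1.5320]
Δx = (I − A)⁻¹ Δd with Δd having +60 in the Sector 3 component and 0 elsewhere.
So Δx_3 = L_33 · (+60), where L_33 = adj(I−A)_33 / det(I−A) = 0.308250 / 0.156825.
Δx_3 = 0.308250 × (+60) / 0.156825 = 18.495 / 0.156825 ≈ 117.93.

Δx_3 = 117.93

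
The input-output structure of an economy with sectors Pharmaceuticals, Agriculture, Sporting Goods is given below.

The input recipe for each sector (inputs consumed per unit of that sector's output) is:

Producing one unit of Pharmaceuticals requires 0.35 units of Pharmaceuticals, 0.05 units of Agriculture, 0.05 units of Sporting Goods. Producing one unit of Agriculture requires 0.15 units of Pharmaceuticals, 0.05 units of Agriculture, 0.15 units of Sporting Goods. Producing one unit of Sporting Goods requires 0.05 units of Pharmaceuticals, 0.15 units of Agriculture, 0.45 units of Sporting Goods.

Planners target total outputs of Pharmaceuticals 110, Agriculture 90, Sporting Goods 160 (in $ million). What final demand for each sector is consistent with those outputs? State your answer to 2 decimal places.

I − A =
  [   0.65    -0.15    -0.05]
  [  -0.05     0.95    -0.15]
  [  -0.05    -0.15     0.55]
d = (I − A) x:
  d_P = (+0.65)·110 + (-0.15)·90 + (-0.05)·160 = 50.00
  d_A = (-0.05)·110 + (+0.95)·90 + (-0.15)·160 = 56.00
  d_S = (-0.05)·110 + (-0.15)·90 + (+0.55)·160 = 69.00

d_P = 50.00, d_A = 56.00, d_S = 69.00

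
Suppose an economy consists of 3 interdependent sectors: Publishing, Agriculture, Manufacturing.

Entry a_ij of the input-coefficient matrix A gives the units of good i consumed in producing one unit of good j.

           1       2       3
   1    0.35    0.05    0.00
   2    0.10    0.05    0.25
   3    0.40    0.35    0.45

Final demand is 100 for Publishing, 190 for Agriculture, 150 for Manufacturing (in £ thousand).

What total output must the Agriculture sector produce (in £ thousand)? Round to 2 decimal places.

x_2 = 392.00

I − A =
  [   0.65    -0.05     0.00]
  [  -0.10     0.95    -0.25]
  [  -0.40    -0.35     0.55]
Cofactors of I−A, C_ij = (−1)^(i+j)·(minor ij) (rows/columns in the sector order above):
  C_11 = (0.95)(0.55) − (-0.25)(-0.35) = 0.4350
  C_12 = −[(-0.10)(0.55) − (-0.25)(-0.40)] = 0.1550
  C_13 = (-0.10)(-0.35) − (0.95)(-0.40) = 0.4150
  C_21 = −[(-0.05)(0.55) − (0.00)(-0.35)] = 0.0275
  C_22 = (0.65)(0.55) − (0.00)(-0.40) = 0.3575
  C_23 = −[(0.65)(-0.35) − (-0.05)(-0.40)] = 0.2475
  C_31 = (-0.05)(-0.25) − (0.00)(0.95) = 0.0125
  C_32 = −[(0.65)(-0.25) − (0.00)(-0.10)] = 0.1625
  C_33 = (0.65)(0.95) − (-0.05)(-0.10) = 0.6125
det(I−A) = Σ_j (I−A)_1j·C_1j = (0.65)(0.4350) + (-0.05)(0.1550) + (0.00)(0.4150) = 0.2750
adj(I−A) = Cᵀ =
  [ 0.4350   0.0275   0.0125]
  [ 0.1550   0.3575   0.1625]
  [ 0.4150   0.2475   0.6125]
(I − A)⁻¹ = adj(I−A) / det(I−A) ≈
  [   1.5818     0.1000     0.0455]
  [   0.5636     1.3000     0.5909]
  [   1.5091     0.9000     2.2273]
x = (I − A)⁻¹ d = adj(I−A)·d / det(I−A), with det(I−A) = 0.2750:
  x_1 = (0.4350·100 + 0.0275·190 + 0.0125·150) / 0.2750 = 50.60 / 0.2750 = 184.00
  x_2 = (0.1550·100 + 0.3575·190 + 0.1625·150) / 0.2750 = 107.80 / 0.2750 = 392.00
  x_3 = (0.4150·100 + 0.2475·190 + 0.6125·150) / 0.2750 = 180.40 / 0.2750 = 656.00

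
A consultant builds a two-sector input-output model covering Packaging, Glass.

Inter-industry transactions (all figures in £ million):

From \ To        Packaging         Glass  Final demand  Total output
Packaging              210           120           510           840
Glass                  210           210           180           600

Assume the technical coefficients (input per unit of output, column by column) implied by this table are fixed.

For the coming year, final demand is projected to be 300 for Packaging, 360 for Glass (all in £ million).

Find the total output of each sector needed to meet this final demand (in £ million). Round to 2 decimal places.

Technical coefficients a_ij = z_ij / X_j:
  a_PP = 210/840 = 0.25, a_GP = 210/840 = 0.25
  a_PG = 120/600 = 0.20, a_GG = 210/600 = 0.35
I − A =
  [   0.75    -0.20]
  [  -0.25     0.65]
det(I−A) = (0.75)(0.65) − (-0.20)(-0.25) = 0.4375
adj(I−A) = [[0.65, 0.20], [0.25, 0.75]]
(I − A)⁻¹ = adj(I−A) / det(I−A) ≈
  [   1.4857     0.4571]
  [   0.5714     1.7143]
x = (I − A)⁻¹ d = adj(I−A)·d / det(I−A), with det(I−A) = 0.4375:
  x_P = (0.65·300 + 0.20·360) / 0.4375 = 267.00 / 0.4375 ≈ 610.29
  x_G = (0.25·300 + 0.75·360) / 0.4375 = 345.00 / 0.4375 ≈ 788.57

x_P = 610.29, x_G = 788.57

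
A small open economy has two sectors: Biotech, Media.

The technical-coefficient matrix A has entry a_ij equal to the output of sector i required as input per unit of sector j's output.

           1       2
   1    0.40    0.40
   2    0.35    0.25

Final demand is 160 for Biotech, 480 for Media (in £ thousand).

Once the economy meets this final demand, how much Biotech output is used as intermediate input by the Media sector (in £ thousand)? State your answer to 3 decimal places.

I − A =
  [   0.60    -0.40]
  [  -0.35     0.75]
det(I−A) = (0.60)(0.75) − (-0.40)(-0.35) = 0.3100
adj(I−A) = [[0.75, 0.40], [0.35, 0.60]]
(I − A)⁻¹ = adj(I−A) / det(I−A) ≈
  [   2.4194     1.2903]
  [   1.1290     1.9355]
First solve x = (I − A)⁻¹ d = adj(I−A)·d / det(I−A); in particular x_2 = (0.35·160 + 0.60·480) / 0.3100 = 344.00 / 0.3100 ≈ 1109.67742.
Intermediate flow from 1 to 2: z_12 = a_12 · x_2 = 0.40 × 344.00 / 0.3100 = 137.60 / 0.3100 ≈ 443.871.

z_12 = 443.871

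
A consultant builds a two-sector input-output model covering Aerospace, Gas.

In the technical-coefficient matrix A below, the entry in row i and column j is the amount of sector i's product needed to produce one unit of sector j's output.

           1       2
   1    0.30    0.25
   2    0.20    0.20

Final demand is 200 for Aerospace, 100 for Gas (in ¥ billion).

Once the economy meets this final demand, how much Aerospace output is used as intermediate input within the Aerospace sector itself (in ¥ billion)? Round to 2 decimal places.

I − A =
  [   0.70    -0.25]
  [  -0.20     0.80]
det(I−A) = (0.70)(0.80) − (-0.25)(-0.20) = 0.5100
adj(I−A) = [[0.80, 0.25], [0.20, 0.70]]
(I − A)⁻¹ = adj(I−A) / det(I−A) ≈
  [   1.5686     0.4902]
  [   0.3922     1.3725]
First solve x = (I − A)⁻¹ d = adj(I−A)·d / det(I−A); in particular x_1 = (0.80·200 + 0.25·100) / 0.5100 = 185.00 / 0.5100 ≈ 362.7451.
Intermediate flow from 1 to 1: z_11 = a_11 · x_1 = 0.30 × 185.00 / 0.5100 = 55.50 / 0.5100 ≈ 108.82.

z_11 = 108.82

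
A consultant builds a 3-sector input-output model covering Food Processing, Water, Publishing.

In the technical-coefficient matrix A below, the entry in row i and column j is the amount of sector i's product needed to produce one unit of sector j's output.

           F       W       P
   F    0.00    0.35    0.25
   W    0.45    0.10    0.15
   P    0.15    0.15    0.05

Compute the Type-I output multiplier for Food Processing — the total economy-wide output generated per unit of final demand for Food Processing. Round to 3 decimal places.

m_F = 2.378

I − A =
  [   1.00    -0.35    -0.25]
  [  -0.45     0.90    -0.15]
  [  -0.15    -0.15     0.95]
Cofactors of I−A, C_ij = (−1)^(i+j)·(minor ij) (rows/columns in the sector order above):
  C_11 = (0.90)(0.95) − (-0.15)(-0.15) = 0.8325
  C_12 = −[(-0.45)(0.95) − (-0.15)(-0.15)] = 0.4500
  C_13 = (-0.45)(-0.15) − (0.90)(-0.15) = 0.2025
  C_21 = −[(-0.35)(0.95) − (-0.25)(-0.15)] = 0.3700
  C_22 = (1.00)(0.95) − (-0.25)(-0.15) = 0.9125
  C_23 = −[(1.00)(-0.15) − (-0.35)(-0.15)] = 0.2025
  C_31 = (-0.35)(-0.15) − (-0.25)(0.90) = 0.2775
  C_32 = −[(1.00)(-0.15) − (-0.25)(-0.45)] = 0.2625
  C_33 = (1.00)(0.90) − (-0.35)(-0.45) = 0.7425
det(I−A) = Σ_j (I−A)_1j·C_1j = (1.00)(0.8325) + (-0.35)(0.4500) + (-0.25)(0.2025) = 0.624375
adj(I−A) = Cᵀ =
  [ 0.8325   0.3700   0.2775]
  [ 0.4500   0.9125   0.2625]
  [ 0.2025   0.2025   0.7425]
(I − A)⁻¹ = adj(I−A) / det(I−A) ≈
  [   1.3333     0.5926     0.4444]
  [   0.7207     1.4615     0.4204]
  [   0.3243     0.3243     1.1892]
The output multiplier for sector j is the column-j sum of the Leontief inverse (I − A)⁻¹ = adj(I−A) / det(I−A).
Column F of adj(I−A): (0.8325, 0.4500, 0.2025); det(I−A) = 0.624375.
m_F = (0.8325 + 0.4500 + 0.2025) / 0.624375 = 1.485 / 0.624375 ≈ 2.378.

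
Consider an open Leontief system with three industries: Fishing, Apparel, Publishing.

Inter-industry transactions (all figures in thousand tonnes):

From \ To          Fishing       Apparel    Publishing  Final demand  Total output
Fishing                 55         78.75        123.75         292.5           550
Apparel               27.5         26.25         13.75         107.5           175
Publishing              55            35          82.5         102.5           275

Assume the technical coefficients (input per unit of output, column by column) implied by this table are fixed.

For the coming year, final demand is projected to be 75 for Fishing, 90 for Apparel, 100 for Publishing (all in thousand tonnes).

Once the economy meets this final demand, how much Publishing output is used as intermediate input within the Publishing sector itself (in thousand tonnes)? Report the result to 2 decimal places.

Technical coefficients a_ij = z_ij / X_j:
  a_FF = 55/550 = 0.10, a_AF = 27.5/550 = 0.05, a_PF = 55/550 = 0.10
  a_FA = 78.75/175 = 0.45, a_AA = 26.25/175 = 0.15, a_PA = 35/175 = 0.20
  a_FP = 123.75/275 = 0.45, a_AP = 13.75/275 = 0.05, a_PP = 82.5/275 = 0.30
I − A =
  [   0.90    -0.45    -0.45]
  [  -0.05     0.85    -0.05]
  [  -0.10    -0.20     0.70]
Cofactors of I−A, C_ij = (−1)^(i+j)·(minor ij) (rows/columns in the sector order above):
  C_11 = (0.85)(0.70) − (-0.05)(-0.20) = 0.5850
  C_12 = −[(-0.05)(0.70) − (-0.05)(-0.10)] = 0.0400
  C_13 = (-0.05)(-0.20) − (0.85)(-0.10) = 0.0950
  C_21 = −[(-0.45)(0.70) − (-0.45)(-0.20)] = 0.4050
  C_22 = (0.90)(0.70) − (-0.45)(-0.10) = 0.5850
  C_23 = −[(0.90)(-0.20) − (-0.45)(-0.10)] = 0.2250
  C_31 = (-0.45)(-0.05) − (-0.45)(0.85) = 0.4050
  C_32 = −[(0.90)(-0.05) − (-0.45)(-0.05)] = 0.0675
  C_33 = (0.90)(0.85) − (-0.45)(-0.05) = 0.7425
det(I−A) = Σ_j (I−A)_1j·C_1j = (0.90)(0.5850) + (-0.45)(0.0400) + (-0.45)(0.0950) = 0.46575
adj(I−A) = Cᵀ =
  [ 0.5850   0.4050   0.4050]
  [ 0.0400   0.5850   0.0675]
  [ 0.0950   0.2250   0.7425]
(I − A)⁻¹ = adj(I−A) / det(I−A) ≈
  [   1.2560     0.8696     0.8696]
  [   0.0859     1.2560     0.1449]
  [   0.2040     0.4831     1.5942]
First solve x = (I − A)⁻¹ d = adj(I−A)·d / det(I−A); in particular x_P = (0.0950·75 + 0.2250·90 + 0.7425·100) / 0.46575 = 101.625 / 0.46575 ≈ 218.1965.
Intermediate flow from P to P: z_PP = a_PP · x_P = 0.30 × 101.625 / 0.46575 = 30.4875 / 0.46575 ≈ 65.46.

z_PP = 65.46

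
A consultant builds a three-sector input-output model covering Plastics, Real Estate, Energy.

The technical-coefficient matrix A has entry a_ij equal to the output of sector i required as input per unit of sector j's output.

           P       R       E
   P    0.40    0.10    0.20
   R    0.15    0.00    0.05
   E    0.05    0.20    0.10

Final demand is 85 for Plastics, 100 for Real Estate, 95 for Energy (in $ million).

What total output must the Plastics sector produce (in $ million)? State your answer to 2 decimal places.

x_P = 214.43

I − A =
  [   0.60    -0.10    -0.20]
  [  -0.15     1.00    -0.05]
  [  -0.05    -0.20     0.90]
Cofactors of I−A, C_ij = (−1)^(i+j)·(minor ij) (rows/columns in the sector order above):
  C_11 = (1.00)(0.90) − (-0.05)(-0.20) = 0.8900
  C_12 = −[(-0.15)(0.90) − (-0.05)(-0.05)] = 0.1375
  C_13 = (-0.15)(-0.20) − (1.00)(-0.05) = 0.0800
  C_21 = −[(-0.10)(0.90) − (-0.20)(-0.20)] = 0.1300
  C_22 = (0.60)(0.90) − (-0.20)(-0.05) = 0.5300
  C_23 = −[(0.60)(-0.20) − (-0.10)(-0.05)] = 0.1250
  C_31 = (-0.10)(-0.05) − (-0.20)(1.00) = 0.2050
  C_32 = −[(0.60)(-0.05) − (-0.20)(-0.15)] = 0.0600
  C_33 = (0.60)(1.00) − (-0.10)(-0.15) = 0.5850
det(I−A) = Σ_j (I−A)_1j·C_1j = (0.60)(0.8900) + (-0.10)(0.1375) + (-0.20)(0.0800) = 0.50425
adj(I−A) = Cᵀ =
  [ 0.8900   0.1300   0.2050]
  [ 0.1375   0.5300   0.0600]
  [ 0.0800   0.1250   0.5850]
(I − A)⁻¹ = adj(I−A) / det(I−A) ≈
  [   1.7650     0.2578     0.4065]
  [   0.2727     1.0511     0.1190]
  [   0.1587     0.2479     1.1601]
x = (I − A)⁻¹ d = adj(I−A)·d / det(I−A), with det(I−A) = 0.50425:
  x_P = (0.8900·85 + 0.1300·100 + 0.2050·95) / 0.50425 = 108.125 / 0.50425 ≈ 214.43
  x_R = (0.1375·85 + 0.5300·100 + 0.0600·95) / 0.50425 = 70.3875 / 0.50425 ≈ 139.59
  x_E = (0.0800·85 + 0.1250·100 + 0.5850·95) / 0.50425 = 74.875 / 0.50425 ≈ 148.49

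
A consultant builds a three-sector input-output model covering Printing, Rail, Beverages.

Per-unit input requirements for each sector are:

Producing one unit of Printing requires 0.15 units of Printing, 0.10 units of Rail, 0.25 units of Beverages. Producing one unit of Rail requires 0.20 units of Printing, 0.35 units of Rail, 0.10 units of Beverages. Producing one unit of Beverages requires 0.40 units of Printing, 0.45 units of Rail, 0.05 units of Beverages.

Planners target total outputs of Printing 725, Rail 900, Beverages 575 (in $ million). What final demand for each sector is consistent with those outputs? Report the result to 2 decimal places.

d_P = 206.25, d_R = 253.75, d_B = 275.00

I − A =
  [   0.85    -0.20    -0.40]
  [  -0.10     0.65    -0.45]
  [  -0.25    -0.10     0.95]
d = (I − A) x:
  d_P = (+0.85)·725 + (-0.20)·900 + (-0.40)·575 = 206.25
  d_R = (-0.10)·725 + (+0.65)·900 + (-0.45)·575 = 253.75
  d_B = (-0.25)·725 + (-0.10)·900 + (+0.95)·575 = 275.00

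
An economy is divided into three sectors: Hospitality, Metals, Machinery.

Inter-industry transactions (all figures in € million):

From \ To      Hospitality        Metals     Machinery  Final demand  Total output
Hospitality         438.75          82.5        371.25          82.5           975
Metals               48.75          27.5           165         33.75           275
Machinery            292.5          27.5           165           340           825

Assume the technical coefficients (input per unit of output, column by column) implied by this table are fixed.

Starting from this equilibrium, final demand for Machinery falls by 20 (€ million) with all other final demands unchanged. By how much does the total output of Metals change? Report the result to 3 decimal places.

Technical coefficients a_ij = z_ij / X_j:
  a_11 = 438.75/975 = 0.45, a_21 = 48.75/975 = 0.05, a_31 = 292.5/975 = 0.30
  a_12 = 82.5/275 = 0.30, a_22 = 27.5/275 = 0.10, a_32 = 27.5/275 = 0.10
  a_13 = 371.25/825 = 0.45, a_23 = 165/825 = 0.20, a_33 = 165/825 = 0.20
I − A =
  [   0.55    -0.30    -0.45]
  [  -0.05     0.90    -0.20]
  [  -0.30    -0.10     0.80]
Cofactors of I−A, C_ij = (−1)^(i+j)·(minor ij) (rows/columns in the sector order above):
  C_11 = (0.90)(0.80) − (-0.20)(-0.10) = 0.7000
  C_12 = −[(-0.05)(0.80) − (-0.20)(-0.30)] = 0.1000
  C_13 = (-0.05)(-0.10) − (0.90)(-0.30) = 0.2750
  C_21 = −[(-0.30)(0.80) − (-0.45)(-0.10)] = 0.2850
  C_22 = (0.55)(0.80) − (-0.45)(-0.30) = 0.3050
  C_23 = −[(0.55)(-0.10) − (-0.30)(-0.30)] = 0.1450
  C_31 = (-0.30)(-0.20) − (-0.45)(0.90) = 0.4650
  C_32 = −[(0.55)(-0.20) − (-0.45)(-0.05)] = 0.1325
  C_33 = (0.55)(0.90) − (-0.30)(-0.05) = 0.4800
det(I−A) = Σ_j (I−A)_1j·C_1j = (0.55)(0.7000) + (-0.30)(0.1000) + (-0.45)(0.2750) = 0.23125
adj(I−A) = Cᵀ =
  [ 0.7000   0.2850   0.4650]
  [ 0.1000   0.3050   0.1325]
  [ 0.2750   0.1450   0.4800]
(I − A)⁻¹ = adj(I−A) / det(I−A) ≈
  [   3.0270     1.2324     2.0108]
  [   0.4324     1.3189     0.5730]
  [   1.1892     0.6270     2.0757]
Δx = (I − A)⁻¹ Δd with Δd having -20 in the Machinery component and 0 elsewhere.
So Δx_2 = L_23 · (-20), where L_23 = adj(I−A)_23 / det(I−A) = 0.1325 / 0.23125.
Δx_2 = 0.1325 × (-20) / 0.23125 = -2.65 / 0.23125 ≈ -11.459.

Δx_2 = -11.459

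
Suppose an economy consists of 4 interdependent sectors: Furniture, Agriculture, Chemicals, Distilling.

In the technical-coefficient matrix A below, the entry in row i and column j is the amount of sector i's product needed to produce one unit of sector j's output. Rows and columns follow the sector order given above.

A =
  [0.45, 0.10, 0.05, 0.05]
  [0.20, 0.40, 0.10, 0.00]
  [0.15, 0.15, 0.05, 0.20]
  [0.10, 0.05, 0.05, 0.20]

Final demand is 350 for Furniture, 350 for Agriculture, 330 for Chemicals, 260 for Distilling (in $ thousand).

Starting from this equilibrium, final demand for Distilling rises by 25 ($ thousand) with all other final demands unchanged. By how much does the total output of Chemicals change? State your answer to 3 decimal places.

Δx_C = 7.912

I − A =
  [   0.55    -0.10    -0.05    -0.05]
  [  -0.20     0.60    -0.10     0.00]
  [  -0.15    -0.15     0.95    -0.20]
  [  -0.10    -0.05    -0.05     0.80]
Compute the cofactors C_ij = (−1)^(i+j)·(3×3 minor ij) of I−A; the adjugate is their transpose:
adj(I−A) = Cᵀ =
  [ 0.437000   0.084250   0.033750   0.035750]
  [ 0.164000   0.400375   0.052000   0.023250]
  [ 0.110000   0.085125   0.244500   0.068000]
  [ 0.071750   0.040875   0.022750   0.278750]
det(I−A) = Σ_j (I−A)_1j·C_1j = (0.55)(0.437000) + (-0.10)(0.164000) + (-0.05)(0.110000) + (-0.05)(0.071750) = 0.2148625
(I − A)⁻¹ = adj(I−A) / det(I−A) ≈
  [   2.0339     0.3921     0.1571     0.1664]
  [   0.7633     1.8634     0.2420     0.1082]
  [   0.5120     0.3962     1.1379     0.3165]
  [   0.3339     0.1902     0.1059     1.2973]
Δx = (I − A)⁻¹ Δd with Δd having +25 in the Distilling component and 0 elsewhere.
So Δx_C = L_CD · (+25), where L_CD = adj(I−A)_CD / det(I−A) = 0.068000 / 0.2148625.
Δx_C = 0.068000 × (+25) / 0.2148625 = 1.70 / 0.2148625 ≈ 7.912.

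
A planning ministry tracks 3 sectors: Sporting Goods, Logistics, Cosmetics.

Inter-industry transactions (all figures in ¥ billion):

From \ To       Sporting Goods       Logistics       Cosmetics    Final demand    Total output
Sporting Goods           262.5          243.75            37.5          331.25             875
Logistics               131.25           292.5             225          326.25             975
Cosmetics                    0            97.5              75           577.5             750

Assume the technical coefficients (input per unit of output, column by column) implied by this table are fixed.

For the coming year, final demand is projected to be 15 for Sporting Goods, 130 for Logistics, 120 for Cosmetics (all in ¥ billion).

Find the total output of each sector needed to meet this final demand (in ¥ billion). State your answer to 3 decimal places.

Technical coefficients a_ij = z_ij / X_j:
  a_SS = 262.5/875 = 0.30, a_LS = 131.25/875 = 0.15, a_CS = 0/875 = 0.00
  a_SL = 243.75/975 = 0.25, a_LL = 292.5/975 = 0.30, a_CL = 97.5/975 = 0.10
  a_SC = 37.5/750 = 0.05, a_LC = 225/750 = 0.30, a_CC = 75/750 = 0.10
I − A =
  [   0.70    -0.25    -0.05]
  [  -0.15     0.70    -0.30]
  [   0.00    -0.10     0.90]
Cofactors of I−A, C_ij = (−1)^(i+j)·(minor ij) (rows/columns in the sector order above):
  C_11 = (0.70)(0.90) − (-0.30)(-0.10) = 0.6000
  C_12 = −[(-0.15)(0.90) − (-0.30)(0.00)] = 0.1350
  C_13 = (-0.15)(-0.10) − (0.70)(0.00) = 0.0150
  C_21 = −[(-0.25)(0.90) − (-0.05)(-0.10)] = 0.2300
  C_22 = (0.70)(0.90) − (-0.05)(0.00) = 0.6300
  C_23 = −[(0.70)(-0.10) − (-0.25)(0.00)] = 0.0700
  C_31 = (-0.25)(-0.30) − (-0.05)(0.70) = 0.1100
  C_32 = −[(0.70)(-0.30) − (-0.05)(-0.15)] = 0.2175
  C_33 = (0.70)(0.70) − (-0.25)(-0.15) = 0.4525
det(I−A) = Σ_j (I−A)_1j·C_1j = (0.70)(0.6000) + (-0.25)(0.1350) + (-0.05)(0.0150) = 0.3855
adj(I−A) = Cᵀ =
  [ 0.6000   0.2300   0.1100]
  [ 0.1350   0.6300   0.2175]
  [ 0.0150   0.0700   0.4525]
(I − A)⁻¹ = adj(I−A) / det(I−A) ≈
  [   1.5564     0.5966     0.2853]
  [   0.3502     1.6342     0.5642]
  [   0.0389     0.1816     1.1738]
x = (I − A)⁻¹ d = adj(I−A)·d / det(I−A), with det(I−A) = 0.3855:
  x_S = (0.6000·15 + 0.2300·130 + 0.1100·120) / 0.3855 = 52.10 / 0.3855 ≈ 135.149
  x_L = (0.1350·15 + 0.6300·130 + 0.2175·120) / 0.3855 = 110.025 / 0.3855 ≈ 285.409
  x_C = (0.0150·15 + 0.0700·130 + 0.4525·120) / 0.3855 = 63.625 / 0.3855 ≈ 165.045

x_S = 135.149, x_L = 285.409, x_C = 165.045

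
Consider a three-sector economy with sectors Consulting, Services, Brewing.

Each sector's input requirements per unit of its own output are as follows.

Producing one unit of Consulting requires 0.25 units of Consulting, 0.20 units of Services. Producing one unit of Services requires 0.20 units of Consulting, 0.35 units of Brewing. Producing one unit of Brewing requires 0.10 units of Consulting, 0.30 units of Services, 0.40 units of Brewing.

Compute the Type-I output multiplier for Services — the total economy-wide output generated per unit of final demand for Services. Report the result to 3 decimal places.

I − A =
  [   0.75    -0.20    -0.10]
  [  -0.20     1.00    -0.30]
  [   0.00    -0.35     0.60]
Cofactors of I−A, C_ij = (−1)^(i+j)·(minor ij) (rows/columns in the sector order above):
  C_11 = (1.00)(0.60) − (-0.30)(-0.35) = 0.4950
  C_12 = −[(-0.20)(0.60) − (-0.30)(0.00)] = 0.1200
  C_13 = (-0.20)(-0.35) − (1.00)(0.00) = 0.0700
  C_21 = −[(-0.20)(0.60) − (-0.10)(-0.35)] = 0.1550
  C_22 = (0.75)(0.60) − (-0.10)(0.00) = 0.4500
  C_23 = −[(0.75)(-0.35) − (-0.20)(0.00)] = 0.2625
  C_31 = (-0.20)(-0.30) − (-0.10)(1.00) = 0.1600
  C_32 = −[(0.75)(-0.30) − (-0.10)(-0.20)] = 0.2450
  C_33 = (0.75)(1.00) − (-0.20)(-0.20) = 0.7100
det(I−A) = Σ_j (I−A)_1j·C_1j = (0.75)(0.4950) + (-0.20)(0.1200) + (-0.10)(0.0700) = 0.34025
adj(I−A) = Cᵀ =
  [ 0.4950   0.1550   0.1600]
  [ 0.1200   0.4500   0.2450]
  [ 0.0700   0.2625   0.7100]
(I − A)⁻¹ = adj(I−A) / det(I−A) ≈
  [   1.4548     0.4555     0.4702]
  [   0.3527     1.3226     0.7201]
  [   0.2057     0.7715     2.0867]
The output multiplier for sector j is the column-j sum of the Leontief inverse (I − A)⁻¹ = adj(I−A) / det(I−A).
Column 2 of adj(I−A): (0.1550, 0.4500, 0.2625); det(I−A) = 0.34025.
m_2 = (0.1550 + 0.4500 + 0.2625) / 0.34025 = 0.8675 / 0.34025 ≈ 2.550.

m_2 = 2.550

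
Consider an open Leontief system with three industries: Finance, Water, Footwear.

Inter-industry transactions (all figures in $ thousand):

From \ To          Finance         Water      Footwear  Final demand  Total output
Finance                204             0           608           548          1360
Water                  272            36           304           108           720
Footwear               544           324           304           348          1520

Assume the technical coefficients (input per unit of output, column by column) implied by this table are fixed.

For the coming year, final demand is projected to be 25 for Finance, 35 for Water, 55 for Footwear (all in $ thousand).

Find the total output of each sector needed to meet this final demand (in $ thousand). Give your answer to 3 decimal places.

x_1 = 115.203, x_2 = 99.476, x_3 = 182.307

Technical coefficients a_ij = z_ij / X_j:
  a_11 = 204/1360 = 0.15, a_21 = 272/1360 = 0.20, a_31 = 544/1360 = 0.40
  a_12 = 0/720 = 0.00, a_22 = 36/720 = 0.05, a_32 = 324/720 = 0.45
  a_13 = 608/1520 = 0.40, a_23 = 304/1520 = 0.20, a_33 = 304/1520 = 0.20
I − A =
  [   0.85     0.00    -0.40]
  [  -0.20     0.95    -0.20]
  [  -0.40    -0.45     0.80]
Cofactors of I−A, C_ij = (−1)^(i+j)·(minor ij) (rows/columns in the sector order above):
  C_11 = (0.95)(0.80) − (-0.20)(-0.45) = 0.6700
  C_12 = −[(-0.20)(0.80) − (-0.20)(-0.40)] = 0.2400
  C_13 = (-0.20)(-0.45) − (0.95)(-0.40) = 0.4700
  C_21 = −[(0.00)(0.80) − (-0.40)(-0.45)] = 0.1800
  C_22 = (0.85)(0.80) − (-0.40)(-0.40) = 0.5200
  C_23 = −[(0.85)(-0.45) − (0.00)(-0.40)] = 0.3825
  C_31 = (0.00)(-0.20) − (-0.40)(0.95) = 0.3800
  C_32 = −[(0.85)(-0.20) − (-0.40)(-0.20)] = 0.2500
  C_33 = (0.85)(0.95) − (0.00)(-0.20) = 0.8075
det(I−A) = Σ_j (I−A)_1j·C_1j = (0.85)(0.6700) + (0.00)(0.2400) + (-0.40)(0.4700) = 0.3815
adj(I−A) = Cᵀ =
  [ 0.6700   0.1800   0.3800]
  [ 0.2400   0.5200   0.2500]
  [ 0.4700   0.3825   0.8075]
(I − A)⁻¹ = adj(I−A) / det(I−A) ≈
  [   1.7562     0.4718     0.9961]
  [   0.6291     1.3630     0.6553]
  [   1.2320     1.0026     2.1166]
x = (I − A)⁻¹ d = adj(I−A)·d / det(I−A), with det(I−A) = 0.3815:
  x_1 = (0.6700·25 + 0.1800·35 + 0.3800·55) / 0.3815 = 43.95 / 0.3815 ≈ 115.203
  x_2 = (0.2400·25 + 0.5200·35 + 0.2500·55) / 0.3815 = 37.95 / 0.3815 ≈ 99.476
  x_3 = (0.4700·25 + 0.3825·35 + 0.8075·55) / 0.3815 = 69.55 / 0.3815 ≈ 182.307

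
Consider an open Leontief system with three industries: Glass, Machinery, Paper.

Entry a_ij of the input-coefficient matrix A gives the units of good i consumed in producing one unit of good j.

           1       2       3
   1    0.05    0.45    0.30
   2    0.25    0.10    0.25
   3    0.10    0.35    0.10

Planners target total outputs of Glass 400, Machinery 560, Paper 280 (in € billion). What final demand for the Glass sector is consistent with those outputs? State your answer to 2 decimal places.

I − A =
  [   0.95    -0.45    -0.30]
  [  -0.25     0.90    -0.25]
  [  -0.10    -0.35     0.90]
d = (I − A) x:
  d_1 = (+0.95)·400 + (-0.45)·560 + (-0.30)·280 = 44.00
  d_2 = (-0.25)·400 + (+0.90)·560 + (-0.25)·280 = 334.00
  d_3 = (-0.10)·400 + (-0.35)·560 + (+0.90)·280 = 16.00

d_1 = 44.00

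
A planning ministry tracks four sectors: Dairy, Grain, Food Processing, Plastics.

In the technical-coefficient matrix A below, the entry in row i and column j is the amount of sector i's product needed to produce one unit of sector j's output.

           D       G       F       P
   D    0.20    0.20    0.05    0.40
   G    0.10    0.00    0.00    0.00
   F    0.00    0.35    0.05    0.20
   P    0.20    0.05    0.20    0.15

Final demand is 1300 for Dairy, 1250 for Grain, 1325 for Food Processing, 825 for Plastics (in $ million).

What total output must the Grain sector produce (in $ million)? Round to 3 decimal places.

I − A =
  [   0.80    -0.20    -0.05    -0.40]
  [  -0.10     1.00     0.00     0.00]
  [   0.00    -0.35     0.95    -0.20]
  [  -0.20    -0.05    -0.20     0.85]
Compute the cofactors C_ij = (−1)^(i+j)·(3×3 minor ij) of I−A; the adjugate is their transpose:
adj(I−A) = Cᵀ =
  [ 0.767500   0.215875   0.122500   0.390000]
  [ 0.076750   0.536000   0.012250   0.039000]
  [ 0.070750   0.226000   0.581000   0.170000]
  [ 0.201750   0.135500   0.166250   0.739250]
det(I−A) = Σ_j (I−A)_1j·C_1j = (0.80)(0.767500) + (-0.20)(0.076750) + (-0.05)(0.070750) + (-0.40)(0.201750) = 0.5144125
(I − A)⁻¹ = adj(I−A) / det(I−A) ≈
  [   1.4920     0.4197     0.2381     0.7581]
  [   0.1492     1.0420     0.0238     0.0758]
  [   0.1375     0.4393     1.1294     0.3305]
  [   0.3922     0.2634     0.3232     1.4371]
x = (I − A)⁻¹ d = adj(I−A)·d / det(I−A), with det(I−A) = 0.5144125:
  x_D = (0.767500·1300 + 0.215875·1250 + 0.122500·1325 + 0.390000·825) / 0.5144125 = 1751.65625 / 0.5144125 ≈ 3405.159
  x_G = (0.076750·1300 + 0.536000·1250 + 0.012250·1325 + 0.039000·825) / 0.5144125 = 818.18125 / 0.5144125 ≈ 1590.516
  x_F = (0.070750·1300 + 0.226000·1250 + 0.581000·1325 + 0.170000·825) / 0.5144125 = 1284.55 / 0.5144125 ≈ 2497.121
  x_P = (0.201750·1300 + 0.135500·1250 + 0.166250·1325 + 0.739250·825) / 0.5144125 = 1261.8125 / 0.5144125 ≈ 2452.920

x_G = 1590.516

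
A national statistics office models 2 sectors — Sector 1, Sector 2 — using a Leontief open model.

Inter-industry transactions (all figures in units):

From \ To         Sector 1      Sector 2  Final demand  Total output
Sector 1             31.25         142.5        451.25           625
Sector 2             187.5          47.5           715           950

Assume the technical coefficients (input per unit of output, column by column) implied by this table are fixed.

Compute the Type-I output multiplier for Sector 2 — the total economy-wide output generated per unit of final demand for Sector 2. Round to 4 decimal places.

Technical coefficients a_ij = z_ij / X_j:
  a_11 = 31.25/625 = 0.05, a_21 = 187.5/625 = 0.30
  a_12 = 142.5/950 = 0.15, a_22 = 47.5/950 = 0.05
I − A =
  [   0.95    -0.15]
  [  -0.30     0.95]
det(I−A) = (0.95)(0.95) − (-0.15)(-0.30) = 0.8575
adj(I−A) = [[0.95, 0.15], [0.30, 0.95]]
(I − A)⁻¹ = adj(I−A) / det(I−A) ≈
  [   1.10787     0.17493]
  [   0.34985     1.10787]
The output multiplier for sector j is the column-j sum of the Leontief inverse (I − A)⁻¹ = adj(I−A) / det(I−A).
Column 2 of adj(I−A): (0.15, 0.95); det(I−A) = 0.8575.
m_2 = (0.15 + 0.95) / 0.8575 = 1.10 / 0.8575 ≈ 1.2828.

m_2 = 1.2828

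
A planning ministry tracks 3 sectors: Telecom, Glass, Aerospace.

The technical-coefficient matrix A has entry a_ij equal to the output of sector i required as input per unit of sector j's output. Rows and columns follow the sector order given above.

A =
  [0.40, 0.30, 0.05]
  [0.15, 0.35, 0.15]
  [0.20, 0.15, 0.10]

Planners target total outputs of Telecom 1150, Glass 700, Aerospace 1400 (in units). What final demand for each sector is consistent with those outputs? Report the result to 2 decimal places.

d_1 = 410.00, d_2 = 72.50, d_3 = 925.00

I − A =
  [   0.60    -0.30    -0.05]
  [  -0.15     0.65    -0.15]
  [  -0.20    -0.15     0.90]
d = (I − A) x:
  d_1 = (+0.60)·1150 + (-0.30)·700 + (-0.05)·1400 = 410.00
  d_2 = (-0.15)·1150 + (+0.65)·700 + (-0.15)·1400 = 72.50
  d_3 = (-0.20)·1150 + (-0.15)·700 + (+0.90)·1400 = 925.00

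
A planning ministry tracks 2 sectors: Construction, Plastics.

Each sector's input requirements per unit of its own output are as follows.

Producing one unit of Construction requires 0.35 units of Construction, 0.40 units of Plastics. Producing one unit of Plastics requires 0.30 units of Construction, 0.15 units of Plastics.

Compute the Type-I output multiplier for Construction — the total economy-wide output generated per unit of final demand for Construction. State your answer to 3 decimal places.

m_C = 2.890

I − A =
  [   0.65    -0.30]
  [  -0.40     0.85]
det(I−A) = (0.65)(0.85) − (-0.30)(-0.40) = 0.4325
adj(I−A) = [[0.85, 0.30], [0.40, 0.65]]
(I − A)⁻¹ = adj(I−A) / det(I−A) ≈
  [   1.9653     0.6936]
  [   0.9249     1.5029]
The output multiplier for sector j is the column-j sum of the Leontief inverse (I − A)⁻¹ = adj(I−A) / det(I−A).
Column C of adj(I−A): (0.85, 0.40); det(I−A) = 0.4325.
m_C = (0.85 + 0.40) / 0.4325 = 1.25 / 0.4325 ≈ 2.890.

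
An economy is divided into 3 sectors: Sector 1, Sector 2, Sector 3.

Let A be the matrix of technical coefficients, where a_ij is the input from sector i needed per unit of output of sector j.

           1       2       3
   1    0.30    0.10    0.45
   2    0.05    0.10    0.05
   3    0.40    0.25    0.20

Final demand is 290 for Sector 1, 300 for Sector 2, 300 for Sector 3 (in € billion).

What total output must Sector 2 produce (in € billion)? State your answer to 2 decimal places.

I − A =
  [   0.70    -0.10    -0.45]
  [  -0.05     0.90    -0.05]
  [  -0.40    -0.25     0.80]
Cofactors of I−A, C_ij = (−1)^(i+j)·(minor ij) (rows/columns in the sector order above):
  C_11 = (0.90)(0.80) − (-0.05)(-0.25) = 0.7075
  C_12 = −[(-0.05)(0.80) − (-0.05)(-0.40)] = 0.0600
  C_13 = (-0.05)(-0.25) − (0.90)(-0.40) = 0.3725
  C_21 = −[(-0.10)(0.80) − (-0.45)(-0.25)] = 0.1925
  C_22 = (0.70)(0.80) − (-0.45)(-0.40) = 0.3800
  C_23 = −[(0.70)(-0.25) − (-0.10)(-0.40)] = 0.2150
  C_31 = (-0.10)(-0.05) − (-0.45)(0.90) = 0.4100
  C_32 = −[(0.70)(-0.05) − (-0.45)(-0.05)] = 0.0575
  C_33 = (0.70)(0.90) − (-0.10)(-0.05) = 0.6250
det(I−A) = Σ_j (I−A)_1j·C_1j = (0.70)(0.7075) + (-0.10)(0.0600) + (-0.45)(0.3725) = 0.321625
adj(I−A) = Cᵀ =
  [ 0.7075   0.1925   0.4100]
  [ 0.0600   0.3800   0.0575]
  [ 0.3725   0.2150   0.6250]
(I − A)⁻¹ = adj(I−A) / det(I−A) ≈
  [   2.1998     0.5985     1.2748]
  [   0.1866     1.1815     0.1788]
  [   1.1582     0.6685     1.9433]
x = (I − A)⁻¹ d = adj(I−A)·d / det(I−A), with det(I−A) = 0.321625:
  x_1 = (0.7075·290 + 0.1925·300 + 0.4100·300) / 0.321625 = 385.925 / 0.321625 ≈ 1199.92
  x_2 = (0.0600·290 + 0.3800·300 + 0.0575·300) / 0.321625 = 148.65 / 0.321625 ≈ 462.18
  x_3 = (0.3725·290 + 0.2150·300 + 0.6250·300) / 0.321625 = 360.025 / 0.321625 ≈ 1119.39

x_2 = 462.18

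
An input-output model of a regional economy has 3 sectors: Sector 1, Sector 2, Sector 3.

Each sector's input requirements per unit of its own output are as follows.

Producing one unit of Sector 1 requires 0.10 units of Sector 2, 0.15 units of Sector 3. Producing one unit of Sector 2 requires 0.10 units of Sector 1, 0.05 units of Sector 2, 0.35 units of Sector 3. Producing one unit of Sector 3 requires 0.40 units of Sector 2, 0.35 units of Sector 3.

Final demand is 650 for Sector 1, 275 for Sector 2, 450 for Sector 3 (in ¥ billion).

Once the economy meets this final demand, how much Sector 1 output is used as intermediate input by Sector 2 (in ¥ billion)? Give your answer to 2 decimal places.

z_12 = 94.62

I − A =
  [   1.00    -0.10     0.00]
  [  -0.10     0.95    -0.40]
  [  -0.15    -0.35     0.65]
Cofactors of I−A, C_ij = (−1)^(i+j)·(minor ij) (rows/columns in the sector order above):
  C_11 = (0.95)(0.65) − (-0.40)(-0.35) = 0.4775
  C_12 = −[(-0.10)(0.65) − (-0.40)(-0.15)] = 0.1250
  C_13 = (-0.10)(-0.35) − (0.95)(-0.15) = 0.1775
  C_21 = −[(-0.10)(0.65) − (0.00)(-0.35)] = 0.0650
  C_22 = (1.00)(0.65) − (0.00)(-0.15) = 0.6500
  C_23 = −[(1.00)(-0.35) − (-0.10)(-0.15)] = 0.3650
  C_31 = (-0.10)(-0.40) − (0.00)(0.95) = 0.0400
  C_32 = −[(1.00)(-0.40) − (0.00)(-0.10)] = 0.4000
  C_33 = (1.00)(0.95) − (-0.10)(-0.10) = 0.9400
det(I−A) = Σ_j (I−A)_1j·C_1j = (1.00)(0.4775) + (-0.10)(0.1250) + (0.00)(0.1775) = 0.4650
adj(I−A) = Cᵀ =
  [ 0.4775   0.0650   0.0400]
  [ 0.1250   0.6500   0.4000]
  [ 0.1775   0.3650   0.9400]
(I − A)⁻¹ = adj(I−A) / det(I−A) ≈
  [   1.0269     0.1398     0.0860]
  [   0.2688     1.3978     0.8602]
  [   0.3817     0.7849     2.0215]
First solve x = (I − A)⁻¹ d = adj(I−A)·d / det(I−A); in particular x_2 = (0.1250·650 + 0.6500·275 + 0.4000·450) / 0.4650 = 440.00 / 0.4650 ≈ 946.2366.
Intermediate flow from 1 to 2: z_12 = a_12 · x_2 = 0.10 × 440.00 / 0.4650 = 44.00 / 0.4650 ≈ 94.62.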